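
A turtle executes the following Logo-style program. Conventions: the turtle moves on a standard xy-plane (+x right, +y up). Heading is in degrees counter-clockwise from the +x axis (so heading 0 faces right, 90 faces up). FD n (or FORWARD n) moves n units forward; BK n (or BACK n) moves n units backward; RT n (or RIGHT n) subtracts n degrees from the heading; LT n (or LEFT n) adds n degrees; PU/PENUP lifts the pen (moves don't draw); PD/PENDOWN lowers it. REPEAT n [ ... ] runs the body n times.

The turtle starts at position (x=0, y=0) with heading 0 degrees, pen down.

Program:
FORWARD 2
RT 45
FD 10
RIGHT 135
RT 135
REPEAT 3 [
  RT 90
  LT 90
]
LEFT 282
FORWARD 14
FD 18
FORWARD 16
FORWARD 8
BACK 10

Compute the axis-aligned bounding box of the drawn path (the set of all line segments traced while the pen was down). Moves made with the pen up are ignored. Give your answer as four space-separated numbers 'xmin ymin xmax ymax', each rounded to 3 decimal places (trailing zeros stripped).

Answer: 0 -37.571 56.037 0

Derivation:
Executing turtle program step by step:
Start: pos=(0,0), heading=0, pen down
FD 2: (0,0) -> (2,0) [heading=0, draw]
RT 45: heading 0 -> 315
FD 10: (2,0) -> (9.071,-7.071) [heading=315, draw]
RT 135: heading 315 -> 180
RT 135: heading 180 -> 45
REPEAT 3 [
  -- iteration 1/3 --
  RT 90: heading 45 -> 315
  LT 90: heading 315 -> 45
  -- iteration 2/3 --
  RT 90: heading 45 -> 315
  LT 90: heading 315 -> 45
  -- iteration 3/3 --
  RT 90: heading 45 -> 315
  LT 90: heading 315 -> 45
]
LT 282: heading 45 -> 327
FD 14: (9.071,-7.071) -> (20.812,-14.696) [heading=327, draw]
FD 18: (20.812,-14.696) -> (35.909,-24.5) [heading=327, draw]
FD 16: (35.909,-24.5) -> (49.327,-33.214) [heading=327, draw]
FD 8: (49.327,-33.214) -> (56.037,-37.571) [heading=327, draw]
BK 10: (56.037,-37.571) -> (47.65,-32.124) [heading=327, draw]
Final: pos=(47.65,-32.124), heading=327, 7 segment(s) drawn

Segment endpoints: x in {0, 2, 9.071, 20.812, 35.909, 47.65, 49.327, 56.037}, y in {-37.571, -33.214, -32.124, -24.5, -14.696, -7.071, 0}
xmin=0, ymin=-37.571, xmax=56.037, ymax=0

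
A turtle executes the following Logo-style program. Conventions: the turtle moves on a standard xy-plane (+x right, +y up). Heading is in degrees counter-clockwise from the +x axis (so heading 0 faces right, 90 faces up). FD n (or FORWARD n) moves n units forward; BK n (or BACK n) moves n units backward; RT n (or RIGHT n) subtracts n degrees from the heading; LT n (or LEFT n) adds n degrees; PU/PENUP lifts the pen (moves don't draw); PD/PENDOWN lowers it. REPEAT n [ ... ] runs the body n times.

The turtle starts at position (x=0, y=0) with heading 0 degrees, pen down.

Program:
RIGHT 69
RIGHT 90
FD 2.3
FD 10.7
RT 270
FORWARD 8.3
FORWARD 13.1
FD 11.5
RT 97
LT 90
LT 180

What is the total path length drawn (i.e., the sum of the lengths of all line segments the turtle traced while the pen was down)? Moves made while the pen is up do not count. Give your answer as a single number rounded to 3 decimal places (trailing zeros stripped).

Executing turtle program step by step:
Start: pos=(0,0), heading=0, pen down
RT 69: heading 0 -> 291
RT 90: heading 291 -> 201
FD 2.3: (0,0) -> (-2.147,-0.824) [heading=201, draw]
FD 10.7: (-2.147,-0.824) -> (-12.137,-4.659) [heading=201, draw]
RT 270: heading 201 -> 291
FD 8.3: (-12.137,-4.659) -> (-9.162,-12.408) [heading=291, draw]
FD 13.1: (-9.162,-12.408) -> (-4.467,-24.637) [heading=291, draw]
FD 11.5: (-4.467,-24.637) -> (-0.346,-35.374) [heading=291, draw]
RT 97: heading 291 -> 194
LT 90: heading 194 -> 284
LT 180: heading 284 -> 104
Final: pos=(-0.346,-35.374), heading=104, 5 segment(s) drawn

Segment lengths:
  seg 1: (0,0) -> (-2.147,-0.824), length = 2.3
  seg 2: (-2.147,-0.824) -> (-12.137,-4.659), length = 10.7
  seg 3: (-12.137,-4.659) -> (-9.162,-12.408), length = 8.3
  seg 4: (-9.162,-12.408) -> (-4.467,-24.637), length = 13.1
  seg 5: (-4.467,-24.637) -> (-0.346,-35.374), length = 11.5
Total = 45.9

Answer: 45.9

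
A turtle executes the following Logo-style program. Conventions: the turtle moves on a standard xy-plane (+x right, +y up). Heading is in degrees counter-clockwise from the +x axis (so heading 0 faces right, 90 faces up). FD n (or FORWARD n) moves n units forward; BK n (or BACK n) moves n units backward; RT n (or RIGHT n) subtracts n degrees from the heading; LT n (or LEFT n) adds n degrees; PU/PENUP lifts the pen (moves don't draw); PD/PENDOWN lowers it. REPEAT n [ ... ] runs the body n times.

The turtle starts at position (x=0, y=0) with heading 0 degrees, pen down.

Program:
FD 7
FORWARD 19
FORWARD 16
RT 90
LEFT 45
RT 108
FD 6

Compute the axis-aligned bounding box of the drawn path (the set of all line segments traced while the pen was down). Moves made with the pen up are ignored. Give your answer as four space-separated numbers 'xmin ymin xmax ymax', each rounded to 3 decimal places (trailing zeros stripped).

Answer: 0 -2.724 42 0

Derivation:
Executing turtle program step by step:
Start: pos=(0,0), heading=0, pen down
FD 7: (0,0) -> (7,0) [heading=0, draw]
FD 19: (7,0) -> (26,0) [heading=0, draw]
FD 16: (26,0) -> (42,0) [heading=0, draw]
RT 90: heading 0 -> 270
LT 45: heading 270 -> 315
RT 108: heading 315 -> 207
FD 6: (42,0) -> (36.654,-2.724) [heading=207, draw]
Final: pos=(36.654,-2.724), heading=207, 4 segment(s) drawn

Segment endpoints: x in {0, 7, 26, 36.654, 42}, y in {-2.724, 0}
xmin=0, ymin=-2.724, xmax=42, ymax=0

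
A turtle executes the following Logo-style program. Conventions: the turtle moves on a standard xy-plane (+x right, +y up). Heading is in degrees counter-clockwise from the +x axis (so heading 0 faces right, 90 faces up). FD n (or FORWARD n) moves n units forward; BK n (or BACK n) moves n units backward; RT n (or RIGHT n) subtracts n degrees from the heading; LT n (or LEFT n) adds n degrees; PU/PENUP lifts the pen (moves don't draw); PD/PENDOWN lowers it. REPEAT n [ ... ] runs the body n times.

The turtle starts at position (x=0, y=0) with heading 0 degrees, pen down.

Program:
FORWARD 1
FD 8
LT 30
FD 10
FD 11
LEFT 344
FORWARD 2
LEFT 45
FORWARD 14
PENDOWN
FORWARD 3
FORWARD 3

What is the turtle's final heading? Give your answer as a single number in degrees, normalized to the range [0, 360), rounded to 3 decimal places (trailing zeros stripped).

Executing turtle program step by step:
Start: pos=(0,0), heading=0, pen down
FD 1: (0,0) -> (1,0) [heading=0, draw]
FD 8: (1,0) -> (9,0) [heading=0, draw]
LT 30: heading 0 -> 30
FD 10: (9,0) -> (17.66,5) [heading=30, draw]
FD 11: (17.66,5) -> (27.187,10.5) [heading=30, draw]
LT 344: heading 30 -> 14
FD 2: (27.187,10.5) -> (29.127,10.984) [heading=14, draw]
LT 45: heading 14 -> 59
FD 14: (29.127,10.984) -> (36.338,22.984) [heading=59, draw]
PD: pen down
FD 3: (36.338,22.984) -> (37.883,25.556) [heading=59, draw]
FD 3: (37.883,25.556) -> (39.428,28.127) [heading=59, draw]
Final: pos=(39.428,28.127), heading=59, 8 segment(s) drawn

Answer: 59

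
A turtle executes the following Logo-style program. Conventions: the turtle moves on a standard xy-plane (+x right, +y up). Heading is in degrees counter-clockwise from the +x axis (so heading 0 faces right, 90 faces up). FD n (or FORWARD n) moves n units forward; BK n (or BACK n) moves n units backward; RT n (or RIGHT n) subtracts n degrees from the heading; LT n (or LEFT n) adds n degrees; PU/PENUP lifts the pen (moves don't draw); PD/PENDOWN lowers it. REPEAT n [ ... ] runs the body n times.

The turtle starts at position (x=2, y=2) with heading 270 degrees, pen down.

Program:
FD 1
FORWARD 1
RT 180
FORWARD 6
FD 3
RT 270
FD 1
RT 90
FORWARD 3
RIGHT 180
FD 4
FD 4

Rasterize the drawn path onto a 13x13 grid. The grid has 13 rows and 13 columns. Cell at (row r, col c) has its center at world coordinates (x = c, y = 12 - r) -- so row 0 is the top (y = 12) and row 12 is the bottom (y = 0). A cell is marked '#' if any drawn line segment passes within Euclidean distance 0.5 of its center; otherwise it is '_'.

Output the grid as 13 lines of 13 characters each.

Segment 0: (2,2) -> (2,1)
Segment 1: (2,1) -> (2,0)
Segment 2: (2,0) -> (2,6)
Segment 3: (2,6) -> (2,9)
Segment 4: (2,9) -> (1,9)
Segment 5: (1,9) -> (1,12)
Segment 6: (1,12) -> (1,8)
Segment 7: (1,8) -> (1,4)

Answer: _#___________
_#___________
_#___________
_##__________
_##__________
_##__________
_##__________
_##__________
_##__________
__#__________
__#__________
__#__________
__#__________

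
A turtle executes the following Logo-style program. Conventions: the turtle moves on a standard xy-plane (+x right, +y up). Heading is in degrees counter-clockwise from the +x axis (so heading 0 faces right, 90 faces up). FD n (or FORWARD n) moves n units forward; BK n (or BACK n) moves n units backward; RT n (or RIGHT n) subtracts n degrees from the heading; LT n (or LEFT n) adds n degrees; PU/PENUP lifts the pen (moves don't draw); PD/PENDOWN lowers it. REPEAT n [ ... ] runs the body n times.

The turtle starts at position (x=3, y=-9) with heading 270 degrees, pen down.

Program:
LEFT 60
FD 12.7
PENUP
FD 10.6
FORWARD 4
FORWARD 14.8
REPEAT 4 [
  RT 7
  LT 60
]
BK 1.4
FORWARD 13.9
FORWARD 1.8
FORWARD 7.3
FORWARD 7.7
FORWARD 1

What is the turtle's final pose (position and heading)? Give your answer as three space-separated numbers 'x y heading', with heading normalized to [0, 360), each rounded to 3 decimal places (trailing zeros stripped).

Executing turtle program step by step:
Start: pos=(3,-9), heading=270, pen down
LT 60: heading 270 -> 330
FD 12.7: (3,-9) -> (13.999,-15.35) [heading=330, draw]
PU: pen up
FD 10.6: (13.999,-15.35) -> (23.178,-20.65) [heading=330, move]
FD 4: (23.178,-20.65) -> (26.642,-22.65) [heading=330, move]
FD 14.8: (26.642,-22.65) -> (39.46,-30.05) [heading=330, move]
REPEAT 4 [
  -- iteration 1/4 --
  RT 7: heading 330 -> 323
  LT 60: heading 323 -> 23
  -- iteration 2/4 --
  RT 7: heading 23 -> 16
  LT 60: heading 16 -> 76
  -- iteration 3/4 --
  RT 7: heading 76 -> 69
  LT 60: heading 69 -> 129
  -- iteration 4/4 --
  RT 7: heading 129 -> 122
  LT 60: heading 122 -> 182
]
BK 1.4: (39.46,-30.05) -> (40.859,-30.001) [heading=182, move]
FD 13.9: (40.859,-30.001) -> (26.967,-30.486) [heading=182, move]
FD 1.8: (26.967,-30.486) -> (25.168,-30.549) [heading=182, move]
FD 7.3: (25.168,-30.549) -> (17.873,-30.804) [heading=182, move]
FD 7.7: (17.873,-30.804) -> (10.178,-31.073) [heading=182, move]
FD 1: (10.178,-31.073) -> (9.178,-31.107) [heading=182, move]
Final: pos=(9.178,-31.107), heading=182, 1 segment(s) drawn

Answer: 9.178 -31.107 182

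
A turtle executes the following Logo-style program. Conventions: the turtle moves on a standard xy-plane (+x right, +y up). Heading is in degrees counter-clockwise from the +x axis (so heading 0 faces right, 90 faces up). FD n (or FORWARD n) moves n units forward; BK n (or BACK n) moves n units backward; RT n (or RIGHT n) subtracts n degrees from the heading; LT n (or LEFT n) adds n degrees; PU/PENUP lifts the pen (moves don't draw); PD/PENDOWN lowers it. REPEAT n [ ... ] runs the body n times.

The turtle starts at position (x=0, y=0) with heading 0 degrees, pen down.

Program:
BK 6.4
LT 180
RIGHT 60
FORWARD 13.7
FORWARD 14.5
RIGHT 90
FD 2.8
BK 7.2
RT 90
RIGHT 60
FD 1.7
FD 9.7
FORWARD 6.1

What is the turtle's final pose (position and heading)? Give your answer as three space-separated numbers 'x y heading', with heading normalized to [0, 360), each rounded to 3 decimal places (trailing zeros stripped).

Executing turtle program step by step:
Start: pos=(0,0), heading=0, pen down
BK 6.4: (0,0) -> (-6.4,0) [heading=0, draw]
LT 180: heading 0 -> 180
RT 60: heading 180 -> 120
FD 13.7: (-6.4,0) -> (-13.25,11.865) [heading=120, draw]
FD 14.5: (-13.25,11.865) -> (-20.5,24.422) [heading=120, draw]
RT 90: heading 120 -> 30
FD 2.8: (-20.5,24.422) -> (-18.075,25.822) [heading=30, draw]
BK 7.2: (-18.075,25.822) -> (-24.311,22.222) [heading=30, draw]
RT 90: heading 30 -> 300
RT 60: heading 300 -> 240
FD 1.7: (-24.311,22.222) -> (-25.161,20.75) [heading=240, draw]
FD 9.7: (-25.161,20.75) -> (-30.011,12.349) [heading=240, draw]
FD 6.1: (-30.011,12.349) -> (-33.061,7.066) [heading=240, draw]
Final: pos=(-33.061,7.066), heading=240, 8 segment(s) drawn

Answer: -33.061 7.066 240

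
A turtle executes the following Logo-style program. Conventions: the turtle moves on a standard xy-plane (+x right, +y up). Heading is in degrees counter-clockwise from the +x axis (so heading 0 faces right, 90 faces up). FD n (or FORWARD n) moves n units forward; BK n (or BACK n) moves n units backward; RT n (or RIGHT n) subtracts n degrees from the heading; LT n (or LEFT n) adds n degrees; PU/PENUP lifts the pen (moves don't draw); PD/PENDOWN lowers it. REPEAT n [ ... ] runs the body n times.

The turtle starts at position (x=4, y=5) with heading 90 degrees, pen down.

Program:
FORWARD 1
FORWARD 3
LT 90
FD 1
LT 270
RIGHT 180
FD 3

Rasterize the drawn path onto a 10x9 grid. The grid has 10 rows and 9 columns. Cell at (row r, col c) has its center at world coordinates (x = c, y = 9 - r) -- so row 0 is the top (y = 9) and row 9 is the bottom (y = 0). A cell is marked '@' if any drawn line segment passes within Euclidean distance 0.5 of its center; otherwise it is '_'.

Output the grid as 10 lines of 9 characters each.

Answer: ___@@____
___@@____
___@@____
___@@____
____@____
_________
_________
_________
_________
_________

Derivation:
Segment 0: (4,5) -> (4,6)
Segment 1: (4,6) -> (4,9)
Segment 2: (4,9) -> (3,9)
Segment 3: (3,9) -> (3,6)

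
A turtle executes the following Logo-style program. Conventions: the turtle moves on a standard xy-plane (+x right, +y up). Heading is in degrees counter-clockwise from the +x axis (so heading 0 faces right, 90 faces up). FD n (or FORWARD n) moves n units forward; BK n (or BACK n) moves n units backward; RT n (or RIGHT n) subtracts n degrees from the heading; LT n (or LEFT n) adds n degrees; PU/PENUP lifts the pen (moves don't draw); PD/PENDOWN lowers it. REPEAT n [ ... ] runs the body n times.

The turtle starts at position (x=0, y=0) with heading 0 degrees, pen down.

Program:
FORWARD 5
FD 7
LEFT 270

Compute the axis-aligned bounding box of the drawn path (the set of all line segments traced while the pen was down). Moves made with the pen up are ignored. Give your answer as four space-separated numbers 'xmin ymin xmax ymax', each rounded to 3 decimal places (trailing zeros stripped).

Executing turtle program step by step:
Start: pos=(0,0), heading=0, pen down
FD 5: (0,0) -> (5,0) [heading=0, draw]
FD 7: (5,0) -> (12,0) [heading=0, draw]
LT 270: heading 0 -> 270
Final: pos=(12,0), heading=270, 2 segment(s) drawn

Segment endpoints: x in {0, 5, 12}, y in {0}
xmin=0, ymin=0, xmax=12, ymax=0

Answer: 0 0 12 0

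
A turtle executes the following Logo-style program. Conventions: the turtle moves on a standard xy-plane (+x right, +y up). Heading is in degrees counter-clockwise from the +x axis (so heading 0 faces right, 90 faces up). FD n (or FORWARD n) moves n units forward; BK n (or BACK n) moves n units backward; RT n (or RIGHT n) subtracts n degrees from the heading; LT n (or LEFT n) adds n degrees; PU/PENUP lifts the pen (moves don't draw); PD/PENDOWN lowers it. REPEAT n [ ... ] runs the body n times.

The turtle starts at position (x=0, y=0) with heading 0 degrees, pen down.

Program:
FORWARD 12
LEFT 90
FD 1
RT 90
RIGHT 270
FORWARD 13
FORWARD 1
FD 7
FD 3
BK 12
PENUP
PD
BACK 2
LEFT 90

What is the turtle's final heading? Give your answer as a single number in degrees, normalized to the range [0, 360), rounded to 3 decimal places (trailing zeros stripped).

Answer: 180

Derivation:
Executing turtle program step by step:
Start: pos=(0,0), heading=0, pen down
FD 12: (0,0) -> (12,0) [heading=0, draw]
LT 90: heading 0 -> 90
FD 1: (12,0) -> (12,1) [heading=90, draw]
RT 90: heading 90 -> 0
RT 270: heading 0 -> 90
FD 13: (12,1) -> (12,14) [heading=90, draw]
FD 1: (12,14) -> (12,15) [heading=90, draw]
FD 7: (12,15) -> (12,22) [heading=90, draw]
FD 3: (12,22) -> (12,25) [heading=90, draw]
BK 12: (12,25) -> (12,13) [heading=90, draw]
PU: pen up
PD: pen down
BK 2: (12,13) -> (12,11) [heading=90, draw]
LT 90: heading 90 -> 180
Final: pos=(12,11), heading=180, 8 segment(s) drawn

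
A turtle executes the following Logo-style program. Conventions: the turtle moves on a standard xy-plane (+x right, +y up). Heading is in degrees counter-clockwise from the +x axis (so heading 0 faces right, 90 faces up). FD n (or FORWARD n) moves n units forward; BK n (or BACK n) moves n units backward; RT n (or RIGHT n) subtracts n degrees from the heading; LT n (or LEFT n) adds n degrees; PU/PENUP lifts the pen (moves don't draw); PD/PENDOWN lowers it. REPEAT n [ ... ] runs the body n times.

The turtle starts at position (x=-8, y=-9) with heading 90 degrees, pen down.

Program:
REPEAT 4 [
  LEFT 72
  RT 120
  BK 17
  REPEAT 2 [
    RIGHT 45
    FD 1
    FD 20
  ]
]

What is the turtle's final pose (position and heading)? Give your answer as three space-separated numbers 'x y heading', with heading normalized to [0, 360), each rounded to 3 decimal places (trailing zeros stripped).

Answer: -0.329 -46.481 258

Derivation:
Executing turtle program step by step:
Start: pos=(-8,-9), heading=90, pen down
REPEAT 4 [
  -- iteration 1/4 --
  LT 72: heading 90 -> 162
  RT 120: heading 162 -> 42
  BK 17: (-8,-9) -> (-20.633,-20.375) [heading=42, draw]
  REPEAT 2 [
    -- iteration 1/2 --
    RT 45: heading 42 -> 357
    FD 1: (-20.633,-20.375) -> (-19.635,-20.428) [heading=357, draw]
    FD 20: (-19.635,-20.428) -> (0.338,-21.474) [heading=357, draw]
    -- iteration 2/2 --
    RT 45: heading 357 -> 312
    FD 1: (0.338,-21.474) -> (1.007,-22.217) [heading=312, draw]
    FD 20: (1.007,-22.217) -> (14.39,-37.08) [heading=312, draw]
  ]
  -- iteration 2/4 --
  LT 72: heading 312 -> 24
  RT 120: heading 24 -> 264
  BK 17: (14.39,-37.08) -> (16.166,-20.173) [heading=264, draw]
  REPEAT 2 [
    -- iteration 1/2 --
    RT 45: heading 264 -> 219
    FD 1: (16.166,-20.173) -> (15.389,-20.803) [heading=219, draw]
    FD 20: (15.389,-20.803) -> (-0.154,-33.389) [heading=219, draw]
    -- iteration 2/2 --
    RT 45: heading 219 -> 174
    FD 1: (-0.154,-33.389) -> (-1.148,-33.285) [heading=174, draw]
    FD 20: (-1.148,-33.285) -> (-21.039,-31.194) [heading=174, draw]
  ]
  -- iteration 3/4 --
  LT 72: heading 174 -> 246
  RT 120: heading 246 -> 126
  BK 17: (-21.039,-31.194) -> (-11.046,-44.947) [heading=126, draw]
  REPEAT 2 [
    -- iteration 1/2 --
    RT 45: heading 126 -> 81
    FD 1: (-11.046,-44.947) -> (-10.89,-43.96) [heading=81, draw]
    FD 20: (-10.89,-43.96) -> (-7.761,-24.206) [heading=81, draw]
    -- iteration 2/2 --
    RT 45: heading 81 -> 36
    FD 1: (-7.761,-24.206) -> (-6.952,-23.618) [heading=36, draw]
    FD 20: (-6.952,-23.618) -> (9.228,-11.862) [heading=36, draw]
  ]
  -- iteration 4/4 --
  LT 72: heading 36 -> 108
  RT 120: heading 108 -> 348
  BK 17: (9.228,-11.862) -> (-7.4,-8.328) [heading=348, draw]
  REPEAT 2 [
    -- iteration 1/2 --
    RT 45: heading 348 -> 303
    FD 1: (-7.4,-8.328) -> (-6.856,-9.167) [heading=303, draw]
    FD 20: (-6.856,-9.167) -> (4.037,-25.94) [heading=303, draw]
    -- iteration 2/2 --
    RT 45: heading 303 -> 258
    FD 1: (4.037,-25.94) -> (3.829,-26.918) [heading=258, draw]
    FD 20: (3.829,-26.918) -> (-0.329,-46.481) [heading=258, draw]
  ]
]
Final: pos=(-0.329,-46.481), heading=258, 20 segment(s) drawn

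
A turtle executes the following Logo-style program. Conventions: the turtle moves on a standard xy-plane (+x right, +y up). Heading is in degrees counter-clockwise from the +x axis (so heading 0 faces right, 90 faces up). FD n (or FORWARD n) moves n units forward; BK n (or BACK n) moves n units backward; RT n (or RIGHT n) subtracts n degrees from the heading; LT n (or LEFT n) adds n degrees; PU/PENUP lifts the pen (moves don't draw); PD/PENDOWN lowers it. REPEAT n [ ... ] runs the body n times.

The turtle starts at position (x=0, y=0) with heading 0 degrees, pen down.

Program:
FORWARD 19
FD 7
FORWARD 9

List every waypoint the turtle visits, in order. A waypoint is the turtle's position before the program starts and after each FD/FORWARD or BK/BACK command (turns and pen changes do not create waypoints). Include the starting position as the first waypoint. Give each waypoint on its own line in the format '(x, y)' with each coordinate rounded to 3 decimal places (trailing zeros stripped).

Answer: (0, 0)
(19, 0)
(26, 0)
(35, 0)

Derivation:
Executing turtle program step by step:
Start: pos=(0,0), heading=0, pen down
FD 19: (0,0) -> (19,0) [heading=0, draw]
FD 7: (19,0) -> (26,0) [heading=0, draw]
FD 9: (26,0) -> (35,0) [heading=0, draw]
Final: pos=(35,0), heading=0, 3 segment(s) drawn
Waypoints (4 total):
(0, 0)
(19, 0)
(26, 0)
(35, 0)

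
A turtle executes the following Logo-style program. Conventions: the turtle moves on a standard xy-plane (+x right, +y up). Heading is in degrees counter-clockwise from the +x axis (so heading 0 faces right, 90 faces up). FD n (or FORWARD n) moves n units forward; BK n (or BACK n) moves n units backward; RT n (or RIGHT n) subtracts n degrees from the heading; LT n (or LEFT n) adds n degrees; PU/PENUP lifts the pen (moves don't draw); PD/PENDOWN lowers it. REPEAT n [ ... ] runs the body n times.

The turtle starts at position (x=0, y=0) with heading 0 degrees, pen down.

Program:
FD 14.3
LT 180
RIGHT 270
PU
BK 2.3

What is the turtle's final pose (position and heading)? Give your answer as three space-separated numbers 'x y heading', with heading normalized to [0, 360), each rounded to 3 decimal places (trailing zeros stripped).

Executing turtle program step by step:
Start: pos=(0,0), heading=0, pen down
FD 14.3: (0,0) -> (14.3,0) [heading=0, draw]
LT 180: heading 0 -> 180
RT 270: heading 180 -> 270
PU: pen up
BK 2.3: (14.3,0) -> (14.3,2.3) [heading=270, move]
Final: pos=(14.3,2.3), heading=270, 1 segment(s) drawn

Answer: 14.3 2.3 270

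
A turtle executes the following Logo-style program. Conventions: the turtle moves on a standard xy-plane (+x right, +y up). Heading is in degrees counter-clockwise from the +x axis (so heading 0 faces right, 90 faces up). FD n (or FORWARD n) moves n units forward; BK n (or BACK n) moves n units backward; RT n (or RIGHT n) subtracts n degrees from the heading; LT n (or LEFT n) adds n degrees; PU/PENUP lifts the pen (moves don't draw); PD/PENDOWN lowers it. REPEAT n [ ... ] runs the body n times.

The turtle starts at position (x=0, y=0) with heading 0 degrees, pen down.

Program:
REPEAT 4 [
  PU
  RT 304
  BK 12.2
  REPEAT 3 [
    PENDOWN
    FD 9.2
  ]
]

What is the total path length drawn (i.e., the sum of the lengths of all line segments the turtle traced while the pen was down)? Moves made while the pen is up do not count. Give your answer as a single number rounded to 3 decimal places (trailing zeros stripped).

Executing turtle program step by step:
Start: pos=(0,0), heading=0, pen down
REPEAT 4 [
  -- iteration 1/4 --
  PU: pen up
  RT 304: heading 0 -> 56
  BK 12.2: (0,0) -> (-6.822,-10.114) [heading=56, move]
  REPEAT 3 [
    -- iteration 1/3 --
    PD: pen down
    FD 9.2: (-6.822,-10.114) -> (-1.678,-2.487) [heading=56, draw]
    -- iteration 2/3 --
    PD: pen down
    FD 9.2: (-1.678,-2.487) -> (3.467,5.14) [heading=56, draw]
    -- iteration 3/3 --
    PD: pen down
    FD 9.2: (3.467,5.14) -> (8.612,12.767) [heading=56, draw]
  ]
  -- iteration 2/4 --
  PU: pen up
  RT 304: heading 56 -> 112
  BK 12.2: (8.612,12.767) -> (13.182,1.456) [heading=112, move]
  REPEAT 3 [
    -- iteration 1/3 --
    PD: pen down
    FD 9.2: (13.182,1.456) -> (9.735,9.986) [heading=112, draw]
    -- iteration 2/3 --
    PD: pen down
    FD 9.2: (9.735,9.986) -> (6.289,18.516) [heading=112, draw]
    -- iteration 3/3 --
    PD: pen down
    FD 9.2: (6.289,18.516) -> (2.843,27.046) [heading=112, draw]
  ]
  -- iteration 3/4 --
  PU: pen up
  RT 304: heading 112 -> 168
  BK 12.2: (2.843,27.046) -> (14.776,24.509) [heading=168, move]
  REPEAT 3 [
    -- iteration 1/3 --
    PD: pen down
    FD 9.2: (14.776,24.509) -> (5.777,26.422) [heading=168, draw]
    -- iteration 2/3 --
    PD: pen down
    FD 9.2: (5.777,26.422) -> (-3.222,28.335) [heading=168, draw]
    -- iteration 3/3 --
    PD: pen down
    FD 9.2: (-3.222,28.335) -> (-12.221,30.248) [heading=168, draw]
  ]
  -- iteration 4/4 --
  PU: pen up
  RT 304: heading 168 -> 224
  BK 12.2: (-12.221,30.248) -> (-3.445,38.722) [heading=224, move]
  REPEAT 3 [
    -- iteration 1/3 --
    PD: pen down
    FD 9.2: (-3.445,38.722) -> (-10.063,32.332) [heading=224, draw]
    -- iteration 2/3 --
    PD: pen down
    FD 9.2: (-10.063,32.332) -> (-16.681,25.941) [heading=224, draw]
    -- iteration 3/3 --
    PD: pen down
    FD 9.2: (-16.681,25.941) -> (-23.299,19.55) [heading=224, draw]
  ]
]
Final: pos=(-23.299,19.55), heading=224, 12 segment(s) drawn

Segment lengths:
  seg 1: (-6.822,-10.114) -> (-1.678,-2.487), length = 9.2
  seg 2: (-1.678,-2.487) -> (3.467,5.14), length = 9.2
  seg 3: (3.467,5.14) -> (8.612,12.767), length = 9.2
  seg 4: (13.182,1.456) -> (9.735,9.986), length = 9.2
  seg 5: (9.735,9.986) -> (6.289,18.516), length = 9.2
  seg 6: (6.289,18.516) -> (2.843,27.046), length = 9.2
  seg 7: (14.776,24.509) -> (5.777,26.422), length = 9.2
  seg 8: (5.777,26.422) -> (-3.222,28.335), length = 9.2
  seg 9: (-3.222,28.335) -> (-12.221,30.248), length = 9.2
  seg 10: (-3.445,38.722) -> (-10.063,32.332), length = 9.2
  seg 11: (-10.063,32.332) -> (-16.681,25.941), length = 9.2
  seg 12: (-16.681,25.941) -> (-23.299,19.55), length = 9.2
Total = 110.4

Answer: 110.4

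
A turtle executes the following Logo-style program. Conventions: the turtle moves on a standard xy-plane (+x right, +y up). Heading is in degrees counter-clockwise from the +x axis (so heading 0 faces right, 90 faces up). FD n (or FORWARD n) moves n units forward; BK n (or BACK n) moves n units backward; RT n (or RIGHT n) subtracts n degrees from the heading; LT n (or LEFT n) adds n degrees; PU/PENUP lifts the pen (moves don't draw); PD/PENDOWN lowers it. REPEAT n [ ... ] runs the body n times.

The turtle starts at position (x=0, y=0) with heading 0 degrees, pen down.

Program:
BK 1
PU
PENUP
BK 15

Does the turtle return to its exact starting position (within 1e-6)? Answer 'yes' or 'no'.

Executing turtle program step by step:
Start: pos=(0,0), heading=0, pen down
BK 1: (0,0) -> (-1,0) [heading=0, draw]
PU: pen up
PU: pen up
BK 15: (-1,0) -> (-16,0) [heading=0, move]
Final: pos=(-16,0), heading=0, 1 segment(s) drawn

Start position: (0, 0)
Final position: (-16, 0)
Distance = 16; >= 1e-6 -> NOT closed

Answer: no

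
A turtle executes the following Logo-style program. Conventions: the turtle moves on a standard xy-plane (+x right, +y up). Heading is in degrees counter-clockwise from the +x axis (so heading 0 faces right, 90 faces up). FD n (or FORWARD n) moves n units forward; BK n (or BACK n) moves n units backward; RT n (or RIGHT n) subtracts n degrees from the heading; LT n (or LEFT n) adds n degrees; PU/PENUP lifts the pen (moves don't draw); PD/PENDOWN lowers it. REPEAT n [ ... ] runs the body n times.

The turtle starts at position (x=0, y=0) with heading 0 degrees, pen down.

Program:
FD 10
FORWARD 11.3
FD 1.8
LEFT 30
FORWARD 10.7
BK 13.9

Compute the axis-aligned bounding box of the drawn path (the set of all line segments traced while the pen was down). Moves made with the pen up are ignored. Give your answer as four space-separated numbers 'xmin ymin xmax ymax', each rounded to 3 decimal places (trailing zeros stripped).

Answer: 0 -1.6 32.366 5.35

Derivation:
Executing turtle program step by step:
Start: pos=(0,0), heading=0, pen down
FD 10: (0,0) -> (10,0) [heading=0, draw]
FD 11.3: (10,0) -> (21.3,0) [heading=0, draw]
FD 1.8: (21.3,0) -> (23.1,0) [heading=0, draw]
LT 30: heading 0 -> 30
FD 10.7: (23.1,0) -> (32.366,5.35) [heading=30, draw]
BK 13.9: (32.366,5.35) -> (20.329,-1.6) [heading=30, draw]
Final: pos=(20.329,-1.6), heading=30, 5 segment(s) drawn

Segment endpoints: x in {0, 10, 20.329, 21.3, 23.1, 32.366}, y in {-1.6, 0, 5.35}
xmin=0, ymin=-1.6, xmax=32.366, ymax=5.35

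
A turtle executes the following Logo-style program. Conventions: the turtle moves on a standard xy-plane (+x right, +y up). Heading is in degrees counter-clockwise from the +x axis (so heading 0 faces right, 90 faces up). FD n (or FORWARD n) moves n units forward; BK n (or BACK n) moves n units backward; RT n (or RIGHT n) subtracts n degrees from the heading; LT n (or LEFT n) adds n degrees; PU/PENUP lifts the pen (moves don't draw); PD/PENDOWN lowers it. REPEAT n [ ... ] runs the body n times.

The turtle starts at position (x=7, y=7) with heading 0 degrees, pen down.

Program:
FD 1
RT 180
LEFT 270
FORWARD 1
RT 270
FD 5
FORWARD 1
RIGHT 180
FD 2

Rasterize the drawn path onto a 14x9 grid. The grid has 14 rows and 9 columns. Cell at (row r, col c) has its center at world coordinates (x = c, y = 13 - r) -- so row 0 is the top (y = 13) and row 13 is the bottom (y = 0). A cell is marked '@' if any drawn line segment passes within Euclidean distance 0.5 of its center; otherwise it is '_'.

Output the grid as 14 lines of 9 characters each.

Answer: _________
_________
_________
_________
_________
__@@@@@@@
_______@@
_________
_________
_________
_________
_________
_________
_________

Derivation:
Segment 0: (7,7) -> (8,7)
Segment 1: (8,7) -> (8,8)
Segment 2: (8,8) -> (3,8)
Segment 3: (3,8) -> (2,8)
Segment 4: (2,8) -> (4,8)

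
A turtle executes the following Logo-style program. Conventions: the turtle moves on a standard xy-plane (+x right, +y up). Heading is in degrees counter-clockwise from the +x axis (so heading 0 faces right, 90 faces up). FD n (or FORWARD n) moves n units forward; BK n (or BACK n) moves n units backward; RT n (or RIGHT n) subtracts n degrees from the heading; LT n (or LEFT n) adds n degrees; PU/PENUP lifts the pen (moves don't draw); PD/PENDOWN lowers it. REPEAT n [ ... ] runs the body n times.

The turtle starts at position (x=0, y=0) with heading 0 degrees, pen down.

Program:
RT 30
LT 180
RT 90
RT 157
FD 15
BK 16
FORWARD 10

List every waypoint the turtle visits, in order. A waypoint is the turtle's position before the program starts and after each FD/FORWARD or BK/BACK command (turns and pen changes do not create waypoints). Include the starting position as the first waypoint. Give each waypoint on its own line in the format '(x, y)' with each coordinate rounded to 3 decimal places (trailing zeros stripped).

Answer: (0, 0)
(-1.828, -14.888)
(0.122, 0.993)
(-1.097, -8.933)

Derivation:
Executing turtle program step by step:
Start: pos=(0,0), heading=0, pen down
RT 30: heading 0 -> 330
LT 180: heading 330 -> 150
RT 90: heading 150 -> 60
RT 157: heading 60 -> 263
FD 15: (0,0) -> (-1.828,-14.888) [heading=263, draw]
BK 16: (-1.828,-14.888) -> (0.122,0.993) [heading=263, draw]
FD 10: (0.122,0.993) -> (-1.097,-8.933) [heading=263, draw]
Final: pos=(-1.097,-8.933), heading=263, 3 segment(s) drawn
Waypoints (4 total):
(0, 0)
(-1.828, -14.888)
(0.122, 0.993)
(-1.097, -8.933)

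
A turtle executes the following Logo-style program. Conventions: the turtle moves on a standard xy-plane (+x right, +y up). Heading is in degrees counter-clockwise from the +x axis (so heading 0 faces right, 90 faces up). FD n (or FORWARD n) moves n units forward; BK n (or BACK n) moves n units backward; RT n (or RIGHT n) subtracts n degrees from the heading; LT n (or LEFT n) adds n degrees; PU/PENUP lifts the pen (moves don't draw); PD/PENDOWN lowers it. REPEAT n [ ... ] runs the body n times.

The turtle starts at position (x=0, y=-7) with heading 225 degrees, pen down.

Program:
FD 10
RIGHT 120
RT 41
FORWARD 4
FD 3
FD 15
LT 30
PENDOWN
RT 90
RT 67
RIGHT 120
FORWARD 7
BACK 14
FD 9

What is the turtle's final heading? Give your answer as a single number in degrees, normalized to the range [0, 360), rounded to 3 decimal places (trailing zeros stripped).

Executing turtle program step by step:
Start: pos=(0,-7), heading=225, pen down
FD 10: (0,-7) -> (-7.071,-14.071) [heading=225, draw]
RT 120: heading 225 -> 105
RT 41: heading 105 -> 64
FD 4: (-7.071,-14.071) -> (-5.318,-10.476) [heading=64, draw]
FD 3: (-5.318,-10.476) -> (-4.002,-7.78) [heading=64, draw]
FD 15: (-4.002,-7.78) -> (2.573,5.702) [heading=64, draw]
LT 30: heading 64 -> 94
PD: pen down
RT 90: heading 94 -> 4
RT 67: heading 4 -> 297
RT 120: heading 297 -> 177
FD 7: (2.573,5.702) -> (-4.417,6.069) [heading=177, draw]
BK 14: (-4.417,6.069) -> (9.564,5.336) [heading=177, draw]
FD 9: (9.564,5.336) -> (0.576,5.807) [heading=177, draw]
Final: pos=(0.576,5.807), heading=177, 7 segment(s) drawn

Answer: 177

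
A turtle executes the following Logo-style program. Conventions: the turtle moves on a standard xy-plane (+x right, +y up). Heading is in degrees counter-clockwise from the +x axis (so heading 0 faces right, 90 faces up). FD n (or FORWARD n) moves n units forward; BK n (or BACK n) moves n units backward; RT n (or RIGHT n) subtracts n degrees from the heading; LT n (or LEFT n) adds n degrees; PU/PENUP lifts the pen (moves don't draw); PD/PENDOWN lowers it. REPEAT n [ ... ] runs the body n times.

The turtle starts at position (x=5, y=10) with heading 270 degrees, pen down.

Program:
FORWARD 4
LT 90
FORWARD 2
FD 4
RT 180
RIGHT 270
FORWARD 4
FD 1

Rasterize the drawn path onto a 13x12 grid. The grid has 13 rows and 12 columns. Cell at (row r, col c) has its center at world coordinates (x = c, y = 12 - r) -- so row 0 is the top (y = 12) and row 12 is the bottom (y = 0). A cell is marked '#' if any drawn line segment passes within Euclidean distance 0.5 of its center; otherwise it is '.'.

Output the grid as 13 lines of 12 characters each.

Segment 0: (5,10) -> (5,6)
Segment 1: (5,6) -> (7,6)
Segment 2: (7,6) -> (11,6)
Segment 3: (11,6) -> (11,2)
Segment 4: (11,2) -> (11,1)

Answer: ............
............
.....#......
.....#......
.....#......
.....#......
.....#######
...........#
...........#
...........#
...........#
...........#
............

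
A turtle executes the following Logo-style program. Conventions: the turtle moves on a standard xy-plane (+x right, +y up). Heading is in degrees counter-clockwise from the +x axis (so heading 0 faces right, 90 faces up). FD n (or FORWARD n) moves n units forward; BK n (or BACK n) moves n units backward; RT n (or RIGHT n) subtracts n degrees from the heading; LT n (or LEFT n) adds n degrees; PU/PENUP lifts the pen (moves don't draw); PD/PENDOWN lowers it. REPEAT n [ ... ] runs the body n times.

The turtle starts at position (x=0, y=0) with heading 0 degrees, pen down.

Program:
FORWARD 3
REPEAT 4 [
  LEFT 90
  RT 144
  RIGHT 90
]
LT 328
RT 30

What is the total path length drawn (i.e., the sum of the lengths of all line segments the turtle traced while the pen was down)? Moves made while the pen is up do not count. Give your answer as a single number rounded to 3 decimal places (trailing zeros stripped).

Executing turtle program step by step:
Start: pos=(0,0), heading=0, pen down
FD 3: (0,0) -> (3,0) [heading=0, draw]
REPEAT 4 [
  -- iteration 1/4 --
  LT 90: heading 0 -> 90
  RT 144: heading 90 -> 306
  RT 90: heading 306 -> 216
  -- iteration 2/4 --
  LT 90: heading 216 -> 306
  RT 144: heading 306 -> 162
  RT 90: heading 162 -> 72
  -- iteration 3/4 --
  LT 90: heading 72 -> 162
  RT 144: heading 162 -> 18
  RT 90: heading 18 -> 288
  -- iteration 4/4 --
  LT 90: heading 288 -> 18
  RT 144: heading 18 -> 234
  RT 90: heading 234 -> 144
]
LT 328: heading 144 -> 112
RT 30: heading 112 -> 82
Final: pos=(3,0), heading=82, 1 segment(s) drawn

Segment lengths:
  seg 1: (0,0) -> (3,0), length = 3
Total = 3

Answer: 3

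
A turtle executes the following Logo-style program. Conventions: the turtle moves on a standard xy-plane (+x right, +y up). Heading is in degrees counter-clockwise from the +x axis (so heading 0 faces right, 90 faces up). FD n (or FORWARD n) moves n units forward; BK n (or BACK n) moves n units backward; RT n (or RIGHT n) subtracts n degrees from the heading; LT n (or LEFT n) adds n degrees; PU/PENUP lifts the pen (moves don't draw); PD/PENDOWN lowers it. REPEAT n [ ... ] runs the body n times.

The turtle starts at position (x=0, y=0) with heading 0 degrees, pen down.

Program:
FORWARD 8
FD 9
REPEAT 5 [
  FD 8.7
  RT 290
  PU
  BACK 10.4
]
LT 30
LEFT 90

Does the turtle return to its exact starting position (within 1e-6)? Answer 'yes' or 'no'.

Answer: no

Derivation:
Executing turtle program step by step:
Start: pos=(0,0), heading=0, pen down
FD 8: (0,0) -> (8,0) [heading=0, draw]
FD 9: (8,0) -> (17,0) [heading=0, draw]
REPEAT 5 [
  -- iteration 1/5 --
  FD 8.7: (17,0) -> (25.7,0) [heading=0, draw]
  RT 290: heading 0 -> 70
  PU: pen up
  BK 10.4: (25.7,0) -> (22.143,-9.773) [heading=70, move]
  -- iteration 2/5 --
  FD 8.7: (22.143,-9.773) -> (25.119,-1.597) [heading=70, move]
  RT 290: heading 70 -> 140
  PU: pen up
  BK 10.4: (25.119,-1.597) -> (33.085,-8.282) [heading=140, move]
  -- iteration 3/5 --
  FD 8.7: (33.085,-8.282) -> (26.421,-2.69) [heading=140, move]
  RT 290: heading 140 -> 210
  PU: pen up
  BK 10.4: (26.421,-2.69) -> (35.428,2.51) [heading=210, move]
  -- iteration 4/5 --
  FD 8.7: (35.428,2.51) -> (27.893,-1.84) [heading=210, move]
  RT 290: heading 210 -> 280
  PU: pen up
  BK 10.4: (27.893,-1.84) -> (26.087,8.402) [heading=280, move]
  -- iteration 5/5 --
  FD 8.7: (26.087,8.402) -> (27.598,-0.166) [heading=280, move]
  RT 290: heading 280 -> 350
  PU: pen up
  BK 10.4: (27.598,-0.166) -> (17.356,1.64) [heading=350, move]
]
LT 30: heading 350 -> 20
LT 90: heading 20 -> 110
Final: pos=(17.356,1.64), heading=110, 3 segment(s) drawn

Start position: (0, 0)
Final position: (17.356, 1.64)
Distance = 17.433; >= 1e-6 -> NOT closed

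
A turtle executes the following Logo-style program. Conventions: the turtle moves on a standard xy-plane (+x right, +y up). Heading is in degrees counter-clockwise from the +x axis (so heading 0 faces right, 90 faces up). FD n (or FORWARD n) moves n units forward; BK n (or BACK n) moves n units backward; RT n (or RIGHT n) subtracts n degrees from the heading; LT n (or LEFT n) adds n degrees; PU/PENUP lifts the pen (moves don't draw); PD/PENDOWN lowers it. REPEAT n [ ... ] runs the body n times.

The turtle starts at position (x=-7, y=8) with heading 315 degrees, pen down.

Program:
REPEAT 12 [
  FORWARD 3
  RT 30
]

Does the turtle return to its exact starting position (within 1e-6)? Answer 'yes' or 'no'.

Executing turtle program step by step:
Start: pos=(-7,8), heading=315, pen down
REPEAT 12 [
  -- iteration 1/12 --
  FD 3: (-7,8) -> (-4.879,5.879) [heading=315, draw]
  RT 30: heading 315 -> 285
  -- iteration 2/12 --
  FD 3: (-4.879,5.879) -> (-4.102,2.981) [heading=285, draw]
  RT 30: heading 285 -> 255
  -- iteration 3/12 --
  FD 3: (-4.102,2.981) -> (-4.879,0.083) [heading=255, draw]
  RT 30: heading 255 -> 225
  -- iteration 4/12 --
  FD 3: (-4.879,0.083) -> (-7,-2.038) [heading=225, draw]
  RT 30: heading 225 -> 195
  -- iteration 5/12 --
  FD 3: (-7,-2.038) -> (-9.898,-2.815) [heading=195, draw]
  RT 30: heading 195 -> 165
  -- iteration 6/12 --
  FD 3: (-9.898,-2.815) -> (-12.796,-2.038) [heading=165, draw]
  RT 30: heading 165 -> 135
  -- iteration 7/12 --
  FD 3: (-12.796,-2.038) -> (-14.917,0.083) [heading=135, draw]
  RT 30: heading 135 -> 105
  -- iteration 8/12 --
  FD 3: (-14.917,0.083) -> (-15.693,2.981) [heading=105, draw]
  RT 30: heading 105 -> 75
  -- iteration 9/12 --
  FD 3: (-15.693,2.981) -> (-14.917,5.879) [heading=75, draw]
  RT 30: heading 75 -> 45
  -- iteration 10/12 --
  FD 3: (-14.917,5.879) -> (-12.796,8) [heading=45, draw]
  RT 30: heading 45 -> 15
  -- iteration 11/12 --
  FD 3: (-12.796,8) -> (-9.898,8.776) [heading=15, draw]
  RT 30: heading 15 -> 345
  -- iteration 12/12 --
  FD 3: (-9.898,8.776) -> (-7,8) [heading=345, draw]
  RT 30: heading 345 -> 315
]
Final: pos=(-7,8), heading=315, 12 segment(s) drawn

Start position: (-7, 8)
Final position: (-7, 8)
Distance = 0; < 1e-6 -> CLOSED

Answer: yes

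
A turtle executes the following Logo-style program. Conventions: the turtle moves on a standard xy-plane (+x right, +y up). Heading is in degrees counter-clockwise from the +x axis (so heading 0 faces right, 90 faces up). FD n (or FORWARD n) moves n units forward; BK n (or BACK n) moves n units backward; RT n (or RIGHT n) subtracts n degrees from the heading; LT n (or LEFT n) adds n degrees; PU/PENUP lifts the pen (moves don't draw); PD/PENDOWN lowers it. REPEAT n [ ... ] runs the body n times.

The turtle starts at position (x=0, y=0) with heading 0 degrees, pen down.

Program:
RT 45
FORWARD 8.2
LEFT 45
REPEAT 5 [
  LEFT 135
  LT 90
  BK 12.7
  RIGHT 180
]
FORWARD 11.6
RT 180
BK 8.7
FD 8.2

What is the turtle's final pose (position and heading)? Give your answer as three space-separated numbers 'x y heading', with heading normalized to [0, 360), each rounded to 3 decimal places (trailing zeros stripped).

Executing turtle program step by step:
Start: pos=(0,0), heading=0, pen down
RT 45: heading 0 -> 315
FD 8.2: (0,0) -> (5.798,-5.798) [heading=315, draw]
LT 45: heading 315 -> 0
REPEAT 5 [
  -- iteration 1/5 --
  LT 135: heading 0 -> 135
  LT 90: heading 135 -> 225
  BK 12.7: (5.798,-5.798) -> (14.779,3.182) [heading=225, draw]
  RT 180: heading 225 -> 45
  -- iteration 2/5 --
  LT 135: heading 45 -> 180
  LT 90: heading 180 -> 270
  BK 12.7: (14.779,3.182) -> (14.779,15.882) [heading=270, draw]
  RT 180: heading 270 -> 90
  -- iteration 3/5 --
  LT 135: heading 90 -> 225
  LT 90: heading 225 -> 315
  BK 12.7: (14.779,15.882) -> (5.798,24.862) [heading=315, draw]
  RT 180: heading 315 -> 135
  -- iteration 4/5 --
  LT 135: heading 135 -> 270
  LT 90: heading 270 -> 0
  BK 12.7: (5.798,24.862) -> (-6.902,24.862) [heading=0, draw]
  RT 180: heading 0 -> 180
  -- iteration 5/5 --
  LT 135: heading 180 -> 315
  LT 90: heading 315 -> 45
  BK 12.7: (-6.902,24.862) -> (-15.882,15.882) [heading=45, draw]
  RT 180: heading 45 -> 225
]
FD 11.6: (-15.882,15.882) -> (-24.084,7.68) [heading=225, draw]
RT 180: heading 225 -> 45
BK 8.7: (-24.084,7.68) -> (-30.236,1.528) [heading=45, draw]
FD 8.2: (-30.236,1.528) -> (-24.438,7.326) [heading=45, draw]
Final: pos=(-24.438,7.326), heading=45, 9 segment(s) drawn

Answer: -24.438 7.326 45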